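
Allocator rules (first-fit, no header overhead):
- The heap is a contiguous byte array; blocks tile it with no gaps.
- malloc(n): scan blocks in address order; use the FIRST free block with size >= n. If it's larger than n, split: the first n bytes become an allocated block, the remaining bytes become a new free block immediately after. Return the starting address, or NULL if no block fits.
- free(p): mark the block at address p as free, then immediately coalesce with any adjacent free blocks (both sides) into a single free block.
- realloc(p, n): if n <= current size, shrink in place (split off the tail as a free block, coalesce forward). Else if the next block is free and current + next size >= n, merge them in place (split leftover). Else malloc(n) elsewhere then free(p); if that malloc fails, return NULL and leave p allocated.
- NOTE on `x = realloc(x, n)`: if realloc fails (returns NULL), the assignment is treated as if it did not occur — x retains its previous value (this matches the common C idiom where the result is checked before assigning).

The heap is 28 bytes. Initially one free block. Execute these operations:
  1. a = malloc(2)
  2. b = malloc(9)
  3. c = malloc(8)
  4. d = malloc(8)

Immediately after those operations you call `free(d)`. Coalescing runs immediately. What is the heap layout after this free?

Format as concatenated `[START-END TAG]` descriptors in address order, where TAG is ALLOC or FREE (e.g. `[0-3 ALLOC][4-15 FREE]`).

Answer: [0-1 ALLOC][2-10 ALLOC][11-18 ALLOC][19-27 FREE]

Derivation:
Op 1: a = malloc(2) -> a = 0; heap: [0-1 ALLOC][2-27 FREE]
Op 2: b = malloc(9) -> b = 2; heap: [0-1 ALLOC][2-10 ALLOC][11-27 FREE]
Op 3: c = malloc(8) -> c = 11; heap: [0-1 ALLOC][2-10 ALLOC][11-18 ALLOC][19-27 FREE]
Op 4: d = malloc(8) -> d = 19; heap: [0-1 ALLOC][2-10 ALLOC][11-18 ALLOC][19-26 ALLOC][27-27 FREE]
free(d): d = 19 -> block [19-26 ALLOC]; mark free, coalesce with adjacent free neighbors -> [0-1 ALLOC][2-10 ALLOC][11-18 ALLOC][19-27 FREE]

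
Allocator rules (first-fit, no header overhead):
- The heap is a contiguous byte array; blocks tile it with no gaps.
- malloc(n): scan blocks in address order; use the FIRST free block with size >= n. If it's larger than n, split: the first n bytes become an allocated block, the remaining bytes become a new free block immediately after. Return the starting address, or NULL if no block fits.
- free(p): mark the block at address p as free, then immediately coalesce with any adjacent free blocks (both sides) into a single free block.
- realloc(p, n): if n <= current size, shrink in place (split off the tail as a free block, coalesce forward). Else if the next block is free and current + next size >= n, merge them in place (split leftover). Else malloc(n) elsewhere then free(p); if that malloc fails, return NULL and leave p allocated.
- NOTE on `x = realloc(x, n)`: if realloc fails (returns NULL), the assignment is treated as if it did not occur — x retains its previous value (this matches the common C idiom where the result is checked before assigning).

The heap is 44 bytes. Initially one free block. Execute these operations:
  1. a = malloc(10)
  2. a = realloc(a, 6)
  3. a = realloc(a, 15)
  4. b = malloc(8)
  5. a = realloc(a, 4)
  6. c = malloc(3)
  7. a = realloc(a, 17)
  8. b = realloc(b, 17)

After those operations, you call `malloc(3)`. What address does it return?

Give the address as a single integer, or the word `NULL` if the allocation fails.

Op 1: a = malloc(10) -> a = 0; heap: [0-9 ALLOC][10-43 FREE]
Op 2: a = realloc(a, 6) -> a = 0; heap: [0-5 ALLOC][6-43 FREE]
Op 3: a = realloc(a, 15) -> a = 0; heap: [0-14 ALLOC][15-43 FREE]
Op 4: b = malloc(8) -> b = 15; heap: [0-14 ALLOC][15-22 ALLOC][23-43 FREE]
Op 5: a = realloc(a, 4) -> a = 0; heap: [0-3 ALLOC][4-14 FREE][15-22 ALLOC][23-43 FREE]
Op 6: c = malloc(3) -> c = 4; heap: [0-3 ALLOC][4-6 ALLOC][7-14 FREE][15-22 ALLOC][23-43 FREE]
Op 7: a = realloc(a, 17) -> a = 23; heap: [0-3 FREE][4-6 ALLOC][7-14 FREE][15-22 ALLOC][23-39 ALLOC][40-43 FREE]
Op 8: b = realloc(b, 17) -> NULL (b unchanged); heap: [0-3 FREE][4-6 ALLOC][7-14 FREE][15-22 ALLOC][23-39 ALLOC][40-43 FREE]
malloc(3): first-fit scan over [0-3 FREE][4-6 ALLOC][7-14 FREE][15-22 ALLOC][23-39 ALLOC][40-43 FREE] -> 0

Answer: 0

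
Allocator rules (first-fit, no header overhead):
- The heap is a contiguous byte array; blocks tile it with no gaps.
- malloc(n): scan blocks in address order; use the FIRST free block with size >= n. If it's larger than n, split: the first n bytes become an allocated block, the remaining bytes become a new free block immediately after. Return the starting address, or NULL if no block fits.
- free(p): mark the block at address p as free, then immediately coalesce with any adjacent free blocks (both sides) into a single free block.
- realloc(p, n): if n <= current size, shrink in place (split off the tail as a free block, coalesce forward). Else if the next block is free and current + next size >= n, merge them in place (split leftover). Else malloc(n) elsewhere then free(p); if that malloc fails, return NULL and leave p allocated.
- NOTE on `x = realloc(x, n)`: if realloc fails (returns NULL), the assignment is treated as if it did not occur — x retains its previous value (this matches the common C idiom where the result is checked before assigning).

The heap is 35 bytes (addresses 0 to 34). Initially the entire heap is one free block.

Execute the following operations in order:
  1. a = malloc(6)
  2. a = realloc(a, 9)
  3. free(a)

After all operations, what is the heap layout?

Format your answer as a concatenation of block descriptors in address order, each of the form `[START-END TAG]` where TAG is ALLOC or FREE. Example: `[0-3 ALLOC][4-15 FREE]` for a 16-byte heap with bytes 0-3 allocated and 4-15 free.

Op 1: a = malloc(6) -> a = 0; heap: [0-5 ALLOC][6-34 FREE]
Op 2: a = realloc(a, 9) -> a = 0; heap: [0-8 ALLOC][9-34 FREE]
Op 3: free(a) -> (freed a); heap: [0-34 FREE]

Answer: [0-34 FREE]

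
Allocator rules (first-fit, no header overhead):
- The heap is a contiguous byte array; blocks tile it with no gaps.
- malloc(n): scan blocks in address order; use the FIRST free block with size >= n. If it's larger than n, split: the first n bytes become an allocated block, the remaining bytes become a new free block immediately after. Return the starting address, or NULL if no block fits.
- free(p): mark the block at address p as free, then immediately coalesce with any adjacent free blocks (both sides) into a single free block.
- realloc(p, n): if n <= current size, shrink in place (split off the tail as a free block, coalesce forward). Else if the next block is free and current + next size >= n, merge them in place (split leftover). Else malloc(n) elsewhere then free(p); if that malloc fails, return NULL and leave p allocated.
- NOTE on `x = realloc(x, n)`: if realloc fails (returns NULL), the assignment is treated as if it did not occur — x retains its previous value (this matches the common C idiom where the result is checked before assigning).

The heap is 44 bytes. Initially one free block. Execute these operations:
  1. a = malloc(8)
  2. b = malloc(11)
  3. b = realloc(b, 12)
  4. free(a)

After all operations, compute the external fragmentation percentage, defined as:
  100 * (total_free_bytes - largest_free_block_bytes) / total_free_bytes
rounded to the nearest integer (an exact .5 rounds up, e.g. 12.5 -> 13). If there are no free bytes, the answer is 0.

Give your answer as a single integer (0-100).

Answer: 25

Derivation:
Op 1: a = malloc(8) -> a = 0; heap: [0-7 ALLOC][8-43 FREE]
Op 2: b = malloc(11) -> b = 8; heap: [0-7 ALLOC][8-18 ALLOC][19-43 FREE]
Op 3: b = realloc(b, 12) -> b = 8; heap: [0-7 ALLOC][8-19 ALLOC][20-43 FREE]
Op 4: free(a) -> (freed a); heap: [0-7 FREE][8-19 ALLOC][20-43 FREE]
Free blocks: [8 24] total_free=32 largest=24 -> 100*(32-24)/32 = 800/32 = 25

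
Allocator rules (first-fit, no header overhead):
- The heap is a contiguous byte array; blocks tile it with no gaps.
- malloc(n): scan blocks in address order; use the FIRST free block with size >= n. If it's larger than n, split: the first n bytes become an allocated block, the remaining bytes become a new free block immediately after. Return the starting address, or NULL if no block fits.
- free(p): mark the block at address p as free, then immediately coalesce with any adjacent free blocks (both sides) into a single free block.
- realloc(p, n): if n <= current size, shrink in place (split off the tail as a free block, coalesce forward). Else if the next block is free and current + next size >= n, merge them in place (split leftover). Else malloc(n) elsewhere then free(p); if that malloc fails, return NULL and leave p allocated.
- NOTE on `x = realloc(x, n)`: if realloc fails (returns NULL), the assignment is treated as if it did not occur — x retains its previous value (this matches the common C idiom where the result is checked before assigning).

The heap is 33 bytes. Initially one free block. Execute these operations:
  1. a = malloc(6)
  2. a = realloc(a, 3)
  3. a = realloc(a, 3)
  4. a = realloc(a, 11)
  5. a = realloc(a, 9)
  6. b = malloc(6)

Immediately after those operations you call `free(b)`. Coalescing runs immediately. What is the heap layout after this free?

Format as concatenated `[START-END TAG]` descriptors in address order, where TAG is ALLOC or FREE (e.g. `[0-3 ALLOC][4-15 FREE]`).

Op 1: a = malloc(6) -> a = 0; heap: [0-5 ALLOC][6-32 FREE]
Op 2: a = realloc(a, 3) -> a = 0; heap: [0-2 ALLOC][3-32 FREE]
Op 3: a = realloc(a, 3) -> a = 0; heap: [0-2 ALLOC][3-32 FREE]
Op 4: a = realloc(a, 11) -> a = 0; heap: [0-10 ALLOC][11-32 FREE]
Op 5: a = realloc(a, 9) -> a = 0; heap: [0-8 ALLOC][9-32 FREE]
Op 6: b = malloc(6) -> b = 9; heap: [0-8 ALLOC][9-14 ALLOC][15-32 FREE]
free(b): b = 9 -> block [9-14 ALLOC]; mark free, coalesce with adjacent free neighbors -> [0-8 ALLOC][9-32 FREE]

Answer: [0-8 ALLOC][9-32 FREE]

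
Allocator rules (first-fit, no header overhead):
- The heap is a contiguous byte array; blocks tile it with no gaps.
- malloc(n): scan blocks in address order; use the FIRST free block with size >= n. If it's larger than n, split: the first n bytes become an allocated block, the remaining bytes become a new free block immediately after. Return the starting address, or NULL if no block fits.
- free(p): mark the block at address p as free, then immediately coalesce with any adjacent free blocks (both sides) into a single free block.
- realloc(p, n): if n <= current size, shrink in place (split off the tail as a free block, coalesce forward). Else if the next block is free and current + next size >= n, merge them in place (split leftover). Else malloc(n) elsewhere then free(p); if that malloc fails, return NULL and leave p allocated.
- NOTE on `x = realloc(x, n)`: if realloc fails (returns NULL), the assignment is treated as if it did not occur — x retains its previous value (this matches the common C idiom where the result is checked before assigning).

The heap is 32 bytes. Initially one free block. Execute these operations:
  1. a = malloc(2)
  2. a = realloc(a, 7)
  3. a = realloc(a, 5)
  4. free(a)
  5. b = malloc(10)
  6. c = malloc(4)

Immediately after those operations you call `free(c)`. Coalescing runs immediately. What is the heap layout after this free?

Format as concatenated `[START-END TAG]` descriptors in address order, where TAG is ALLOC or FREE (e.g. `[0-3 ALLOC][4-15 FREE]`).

Answer: [0-9 ALLOC][10-31 FREE]

Derivation:
Op 1: a = malloc(2) -> a = 0; heap: [0-1 ALLOC][2-31 FREE]
Op 2: a = realloc(a, 7) -> a = 0; heap: [0-6 ALLOC][7-31 FREE]
Op 3: a = realloc(a, 5) -> a = 0; heap: [0-4 ALLOC][5-31 FREE]
Op 4: free(a) -> (freed a); heap: [0-31 FREE]
Op 5: b = malloc(10) -> b = 0; heap: [0-9 ALLOC][10-31 FREE]
Op 6: c = malloc(4) -> c = 10; heap: [0-9 ALLOC][10-13 ALLOC][14-31 FREE]
free(c): c = 10 -> block [10-13 ALLOC]; mark free, coalesce with adjacent free neighbors -> [0-9 ALLOC][10-31 FREE]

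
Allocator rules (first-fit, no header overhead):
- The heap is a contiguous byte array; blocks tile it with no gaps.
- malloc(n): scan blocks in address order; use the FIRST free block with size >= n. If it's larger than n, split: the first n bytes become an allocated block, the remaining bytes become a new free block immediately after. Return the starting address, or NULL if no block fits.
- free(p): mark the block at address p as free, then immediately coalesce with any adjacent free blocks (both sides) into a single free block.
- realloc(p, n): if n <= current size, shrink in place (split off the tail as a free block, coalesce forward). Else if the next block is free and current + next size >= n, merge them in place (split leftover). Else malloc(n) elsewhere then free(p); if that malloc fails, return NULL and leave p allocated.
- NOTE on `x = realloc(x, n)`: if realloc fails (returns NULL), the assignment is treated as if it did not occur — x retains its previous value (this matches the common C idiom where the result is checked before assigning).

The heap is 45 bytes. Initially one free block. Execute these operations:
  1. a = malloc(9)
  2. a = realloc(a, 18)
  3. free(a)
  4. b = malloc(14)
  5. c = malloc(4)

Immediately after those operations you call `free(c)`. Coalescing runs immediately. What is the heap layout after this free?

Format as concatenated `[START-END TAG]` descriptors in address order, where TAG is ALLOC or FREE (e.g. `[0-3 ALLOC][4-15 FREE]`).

Answer: [0-13 ALLOC][14-44 FREE]

Derivation:
Op 1: a = malloc(9) -> a = 0; heap: [0-8 ALLOC][9-44 FREE]
Op 2: a = realloc(a, 18) -> a = 0; heap: [0-17 ALLOC][18-44 FREE]
Op 3: free(a) -> (freed a); heap: [0-44 FREE]
Op 4: b = malloc(14) -> b = 0; heap: [0-13 ALLOC][14-44 FREE]
Op 5: c = malloc(4) -> c = 14; heap: [0-13 ALLOC][14-17 ALLOC][18-44 FREE]
free(c): c = 14 -> block [14-17 ALLOC]; mark free, coalesce with adjacent free neighbors -> [0-13 ALLOC][14-44 FREE]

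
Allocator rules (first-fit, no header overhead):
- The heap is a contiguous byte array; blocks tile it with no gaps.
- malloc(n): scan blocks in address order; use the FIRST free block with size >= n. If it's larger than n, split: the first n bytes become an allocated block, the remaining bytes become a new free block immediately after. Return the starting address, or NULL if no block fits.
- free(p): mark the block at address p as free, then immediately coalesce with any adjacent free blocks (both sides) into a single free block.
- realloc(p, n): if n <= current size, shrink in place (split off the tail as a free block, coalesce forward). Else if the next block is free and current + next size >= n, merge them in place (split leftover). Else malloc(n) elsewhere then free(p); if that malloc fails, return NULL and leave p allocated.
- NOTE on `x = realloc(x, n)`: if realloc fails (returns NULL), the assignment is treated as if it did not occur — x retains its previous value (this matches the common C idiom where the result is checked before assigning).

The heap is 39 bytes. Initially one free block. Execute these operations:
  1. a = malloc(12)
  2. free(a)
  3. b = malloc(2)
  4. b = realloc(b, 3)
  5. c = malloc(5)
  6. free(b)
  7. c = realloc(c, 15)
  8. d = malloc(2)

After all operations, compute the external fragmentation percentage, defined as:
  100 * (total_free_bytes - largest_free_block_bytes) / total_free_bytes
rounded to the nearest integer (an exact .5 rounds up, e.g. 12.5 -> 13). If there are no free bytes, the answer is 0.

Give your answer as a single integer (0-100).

Answer: 5

Derivation:
Op 1: a = malloc(12) -> a = 0; heap: [0-11 ALLOC][12-38 FREE]
Op 2: free(a) -> (freed a); heap: [0-38 FREE]
Op 3: b = malloc(2) -> b = 0; heap: [0-1 ALLOC][2-38 FREE]
Op 4: b = realloc(b, 3) -> b = 0; heap: [0-2 ALLOC][3-38 FREE]
Op 5: c = malloc(5) -> c = 3; heap: [0-2 ALLOC][3-7 ALLOC][8-38 FREE]
Op 6: free(b) -> (freed b); heap: [0-2 FREE][3-7 ALLOC][8-38 FREE]
Op 7: c = realloc(c, 15) -> c = 3; heap: [0-2 FREE][3-17 ALLOC][18-38 FREE]
Op 8: d = malloc(2) -> d = 0; heap: [0-1 ALLOC][2-2 FREE][3-17 ALLOC][18-38 FREE]
Free blocks: [1 21] total_free=22 largest=21 -> 100*(22-21)/22 = 100/22 ≈ 4.545 -> rounds to 5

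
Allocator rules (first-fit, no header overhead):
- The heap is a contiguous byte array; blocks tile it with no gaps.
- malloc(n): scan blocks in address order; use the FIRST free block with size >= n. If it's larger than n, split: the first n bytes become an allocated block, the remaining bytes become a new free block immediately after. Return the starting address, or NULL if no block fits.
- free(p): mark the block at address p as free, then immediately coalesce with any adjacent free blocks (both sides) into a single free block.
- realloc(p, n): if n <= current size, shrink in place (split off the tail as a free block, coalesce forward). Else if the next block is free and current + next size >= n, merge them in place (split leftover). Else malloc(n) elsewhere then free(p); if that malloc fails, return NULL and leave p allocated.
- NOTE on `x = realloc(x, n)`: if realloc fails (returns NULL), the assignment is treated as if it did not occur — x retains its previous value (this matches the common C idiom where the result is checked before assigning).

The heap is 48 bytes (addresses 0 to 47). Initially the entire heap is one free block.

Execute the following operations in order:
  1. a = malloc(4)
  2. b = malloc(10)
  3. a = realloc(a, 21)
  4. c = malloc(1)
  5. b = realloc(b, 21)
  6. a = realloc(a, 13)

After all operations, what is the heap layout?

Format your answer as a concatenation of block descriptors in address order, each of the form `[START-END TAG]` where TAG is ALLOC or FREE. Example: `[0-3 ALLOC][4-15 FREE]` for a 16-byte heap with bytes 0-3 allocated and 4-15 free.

Answer: [0-0 ALLOC][1-3 FREE][4-13 ALLOC][14-26 ALLOC][27-47 FREE]

Derivation:
Op 1: a = malloc(4) -> a = 0; heap: [0-3 ALLOC][4-47 FREE]
Op 2: b = malloc(10) -> b = 4; heap: [0-3 ALLOC][4-13 ALLOC][14-47 FREE]
Op 3: a = realloc(a, 21) -> a = 14; heap: [0-3 FREE][4-13 ALLOC][14-34 ALLOC][35-47 FREE]
Op 4: c = malloc(1) -> c = 0; heap: [0-0 ALLOC][1-3 FREE][4-13 ALLOC][14-34 ALLOC][35-47 FREE]
Op 5: b = realloc(b, 21) -> NULL (b unchanged); heap: [0-0 ALLOC][1-3 FREE][4-13 ALLOC][14-34 ALLOC][35-47 FREE]
Op 6: a = realloc(a, 13) -> a = 14; heap: [0-0 ALLOC][1-3 FREE][4-13 ALLOC][14-26 ALLOC][27-47 FREE]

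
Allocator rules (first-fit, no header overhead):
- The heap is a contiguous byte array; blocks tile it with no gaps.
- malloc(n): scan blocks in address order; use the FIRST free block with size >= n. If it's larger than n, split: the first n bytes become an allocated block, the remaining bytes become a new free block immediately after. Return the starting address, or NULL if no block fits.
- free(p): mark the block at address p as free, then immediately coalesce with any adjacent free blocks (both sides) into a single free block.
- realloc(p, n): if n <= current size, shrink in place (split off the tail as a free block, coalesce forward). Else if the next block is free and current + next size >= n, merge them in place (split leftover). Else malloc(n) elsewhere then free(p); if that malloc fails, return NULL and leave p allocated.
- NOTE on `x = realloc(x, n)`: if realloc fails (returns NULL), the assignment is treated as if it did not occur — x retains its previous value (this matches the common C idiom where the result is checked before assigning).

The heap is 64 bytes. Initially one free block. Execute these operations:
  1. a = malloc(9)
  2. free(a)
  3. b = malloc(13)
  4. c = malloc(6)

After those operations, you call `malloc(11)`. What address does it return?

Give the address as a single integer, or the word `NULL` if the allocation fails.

Answer: 19

Derivation:
Op 1: a = malloc(9) -> a = 0; heap: [0-8 ALLOC][9-63 FREE]
Op 2: free(a) -> (freed a); heap: [0-63 FREE]
Op 3: b = malloc(13) -> b = 0; heap: [0-12 ALLOC][13-63 FREE]
Op 4: c = malloc(6) -> c = 13; heap: [0-12 ALLOC][13-18 ALLOC][19-63 FREE]
malloc(11): first-fit scan over [0-12 ALLOC][13-18 ALLOC][19-63 FREE] -> 19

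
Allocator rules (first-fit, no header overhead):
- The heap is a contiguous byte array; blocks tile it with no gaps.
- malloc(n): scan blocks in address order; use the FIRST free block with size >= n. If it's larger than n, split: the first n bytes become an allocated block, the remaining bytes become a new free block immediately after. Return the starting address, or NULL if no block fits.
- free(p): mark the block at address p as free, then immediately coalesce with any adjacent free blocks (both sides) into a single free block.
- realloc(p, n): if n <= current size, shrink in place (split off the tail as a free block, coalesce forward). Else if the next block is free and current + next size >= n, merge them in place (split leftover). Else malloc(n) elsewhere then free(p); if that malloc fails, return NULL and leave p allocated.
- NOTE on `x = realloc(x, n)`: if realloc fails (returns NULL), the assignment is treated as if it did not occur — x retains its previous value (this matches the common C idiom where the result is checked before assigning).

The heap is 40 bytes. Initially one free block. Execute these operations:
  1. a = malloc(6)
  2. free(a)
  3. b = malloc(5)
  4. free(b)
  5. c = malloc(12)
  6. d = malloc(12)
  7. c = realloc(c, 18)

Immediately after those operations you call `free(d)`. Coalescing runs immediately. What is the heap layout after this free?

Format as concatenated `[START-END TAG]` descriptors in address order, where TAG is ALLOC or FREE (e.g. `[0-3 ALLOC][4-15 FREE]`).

Op 1: a = malloc(6) -> a = 0; heap: [0-5 ALLOC][6-39 FREE]
Op 2: free(a) -> (freed a); heap: [0-39 FREE]
Op 3: b = malloc(5) -> b = 0; heap: [0-4 ALLOC][5-39 FREE]
Op 4: free(b) -> (freed b); heap: [0-39 FREE]
Op 5: c = malloc(12) -> c = 0; heap: [0-11 ALLOC][12-39 FREE]
Op 6: d = malloc(12) -> d = 12; heap: [0-11 ALLOC][12-23 ALLOC][24-39 FREE]
Op 7: c = realloc(c, 18) -> NULL (c unchanged); heap: [0-11 ALLOC][12-23 ALLOC][24-39 FREE]
free(d): d = 12 -> block [12-23 ALLOC]; mark free, coalesce with adjacent free neighbors -> [0-11 ALLOC][12-39 FREE]

Answer: [0-11 ALLOC][12-39 FREE]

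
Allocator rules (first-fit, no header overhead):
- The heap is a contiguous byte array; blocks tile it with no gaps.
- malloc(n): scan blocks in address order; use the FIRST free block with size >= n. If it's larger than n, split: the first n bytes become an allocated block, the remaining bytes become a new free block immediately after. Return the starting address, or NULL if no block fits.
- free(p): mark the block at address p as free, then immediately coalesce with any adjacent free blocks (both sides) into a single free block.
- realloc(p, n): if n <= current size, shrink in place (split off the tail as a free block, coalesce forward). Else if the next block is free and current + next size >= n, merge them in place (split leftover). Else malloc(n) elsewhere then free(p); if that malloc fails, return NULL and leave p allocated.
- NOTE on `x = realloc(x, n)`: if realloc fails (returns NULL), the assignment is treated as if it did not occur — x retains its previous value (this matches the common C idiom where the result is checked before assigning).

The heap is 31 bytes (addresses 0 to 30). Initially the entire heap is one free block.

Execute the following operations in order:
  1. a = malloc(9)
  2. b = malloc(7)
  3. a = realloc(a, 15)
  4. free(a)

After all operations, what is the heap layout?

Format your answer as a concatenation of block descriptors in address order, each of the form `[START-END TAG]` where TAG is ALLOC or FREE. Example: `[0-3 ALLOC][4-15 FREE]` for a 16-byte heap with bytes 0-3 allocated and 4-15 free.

Op 1: a = malloc(9) -> a = 0; heap: [0-8 ALLOC][9-30 FREE]
Op 2: b = malloc(7) -> b = 9; heap: [0-8 ALLOC][9-15 ALLOC][16-30 FREE]
Op 3: a = realloc(a, 15) -> a = 16; heap: [0-8 FREE][9-15 ALLOC][16-30 ALLOC]
Op 4: free(a) -> (freed a); heap: [0-8 FREE][9-15 ALLOC][16-30 FREE]

Answer: [0-8 FREE][9-15 ALLOC][16-30 FREE]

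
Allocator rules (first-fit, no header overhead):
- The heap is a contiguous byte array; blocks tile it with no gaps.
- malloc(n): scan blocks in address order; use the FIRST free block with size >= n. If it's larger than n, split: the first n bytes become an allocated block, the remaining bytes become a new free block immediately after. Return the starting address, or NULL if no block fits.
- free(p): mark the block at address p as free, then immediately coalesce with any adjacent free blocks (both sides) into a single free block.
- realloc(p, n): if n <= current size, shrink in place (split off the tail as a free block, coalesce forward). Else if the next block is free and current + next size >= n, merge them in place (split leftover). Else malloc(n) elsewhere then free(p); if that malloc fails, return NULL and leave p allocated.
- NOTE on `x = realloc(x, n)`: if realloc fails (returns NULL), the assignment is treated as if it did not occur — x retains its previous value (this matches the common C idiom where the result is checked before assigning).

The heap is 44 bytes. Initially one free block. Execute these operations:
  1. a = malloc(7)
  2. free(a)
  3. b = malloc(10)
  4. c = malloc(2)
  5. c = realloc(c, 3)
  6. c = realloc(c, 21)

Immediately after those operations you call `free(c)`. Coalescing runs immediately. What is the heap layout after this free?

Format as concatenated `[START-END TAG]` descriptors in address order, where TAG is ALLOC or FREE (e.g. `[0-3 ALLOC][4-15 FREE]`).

Op 1: a = malloc(7) -> a = 0; heap: [0-6 ALLOC][7-43 FREE]
Op 2: free(a) -> (freed a); heap: [0-43 FREE]
Op 3: b = malloc(10) -> b = 0; heap: [0-9 ALLOC][10-43 FREE]
Op 4: c = malloc(2) -> c = 10; heap: [0-9 ALLOC][10-11 ALLOC][12-43 FREE]
Op 5: c = realloc(c, 3) -> c = 10; heap: [0-9 ALLOC][10-12 ALLOC][13-43 FREE]
Op 6: c = realloc(c, 21) -> c = 10; heap: [0-9 ALLOC][10-30 ALLOC][31-43 FREE]
free(c): c = 10 -> block [10-30 ALLOC]; mark free, coalesce with adjacent free neighbors -> [0-9 ALLOC][10-43 FREE]

Answer: [0-9 ALLOC][10-43 FREE]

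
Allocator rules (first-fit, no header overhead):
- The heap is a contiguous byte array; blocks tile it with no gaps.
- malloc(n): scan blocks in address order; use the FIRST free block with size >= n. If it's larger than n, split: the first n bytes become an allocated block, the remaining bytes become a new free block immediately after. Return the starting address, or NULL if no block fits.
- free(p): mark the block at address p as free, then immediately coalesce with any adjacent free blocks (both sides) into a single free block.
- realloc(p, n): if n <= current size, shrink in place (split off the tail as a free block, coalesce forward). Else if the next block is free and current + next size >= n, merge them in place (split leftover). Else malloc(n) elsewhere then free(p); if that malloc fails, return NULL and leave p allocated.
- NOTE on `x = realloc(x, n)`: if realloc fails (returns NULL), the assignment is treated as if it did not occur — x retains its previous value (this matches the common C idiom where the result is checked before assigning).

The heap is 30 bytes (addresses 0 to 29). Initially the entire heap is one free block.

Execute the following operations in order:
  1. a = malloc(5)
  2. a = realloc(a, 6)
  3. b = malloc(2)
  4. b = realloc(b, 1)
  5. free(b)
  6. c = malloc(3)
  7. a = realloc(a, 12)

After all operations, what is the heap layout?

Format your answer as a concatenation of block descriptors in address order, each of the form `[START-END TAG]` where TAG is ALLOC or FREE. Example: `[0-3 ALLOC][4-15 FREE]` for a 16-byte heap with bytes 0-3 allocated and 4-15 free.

Answer: [0-5 FREE][6-8 ALLOC][9-20 ALLOC][21-29 FREE]

Derivation:
Op 1: a = malloc(5) -> a = 0; heap: [0-4 ALLOC][5-29 FREE]
Op 2: a = realloc(a, 6) -> a = 0; heap: [0-5 ALLOC][6-29 FREE]
Op 3: b = malloc(2) -> b = 6; heap: [0-5 ALLOC][6-7 ALLOC][8-29 FREE]
Op 4: b = realloc(b, 1) -> b = 6; heap: [0-5 ALLOC][6-6 ALLOC][7-29 FREE]
Op 5: free(b) -> (freed b); heap: [0-5 ALLOC][6-29 FREE]
Op 6: c = malloc(3) -> c = 6; heap: [0-5 ALLOC][6-8 ALLOC][9-29 FREE]
Op 7: a = realloc(a, 12) -> a = 9; heap: [0-5 FREE][6-8 ALLOC][9-20 ALLOC][21-29 FREE]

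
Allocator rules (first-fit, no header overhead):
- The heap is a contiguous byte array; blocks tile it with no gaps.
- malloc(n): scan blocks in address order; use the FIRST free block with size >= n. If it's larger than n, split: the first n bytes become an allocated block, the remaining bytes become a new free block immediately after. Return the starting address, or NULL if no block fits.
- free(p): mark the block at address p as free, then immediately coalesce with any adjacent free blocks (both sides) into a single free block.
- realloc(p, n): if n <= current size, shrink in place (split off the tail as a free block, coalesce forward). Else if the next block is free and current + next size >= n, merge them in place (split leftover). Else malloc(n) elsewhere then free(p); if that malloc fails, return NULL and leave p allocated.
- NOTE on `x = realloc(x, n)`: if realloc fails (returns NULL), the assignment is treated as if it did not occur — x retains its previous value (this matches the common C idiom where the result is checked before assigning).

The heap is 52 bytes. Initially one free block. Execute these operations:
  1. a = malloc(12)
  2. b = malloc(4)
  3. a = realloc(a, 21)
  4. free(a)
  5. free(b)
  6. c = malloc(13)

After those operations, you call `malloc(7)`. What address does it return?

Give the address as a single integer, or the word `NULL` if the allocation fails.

Op 1: a = malloc(12) -> a = 0; heap: [0-11 ALLOC][12-51 FREE]
Op 2: b = malloc(4) -> b = 12; heap: [0-11 ALLOC][12-15 ALLOC][16-51 FREE]
Op 3: a = realloc(a, 21) -> a = 16; heap: [0-11 FREE][12-15 ALLOC][16-36 ALLOC][37-51 FREE]
Op 4: free(a) -> (freed a); heap: [0-11 FREE][12-15 ALLOC][16-51 FREE]
Op 5: free(b) -> (freed b); heap: [0-51 FREE]
Op 6: c = malloc(13) -> c = 0; heap: [0-12 ALLOC][13-51 FREE]
malloc(7): first-fit scan over [0-12 ALLOC][13-51 FREE] -> 13

Answer: 13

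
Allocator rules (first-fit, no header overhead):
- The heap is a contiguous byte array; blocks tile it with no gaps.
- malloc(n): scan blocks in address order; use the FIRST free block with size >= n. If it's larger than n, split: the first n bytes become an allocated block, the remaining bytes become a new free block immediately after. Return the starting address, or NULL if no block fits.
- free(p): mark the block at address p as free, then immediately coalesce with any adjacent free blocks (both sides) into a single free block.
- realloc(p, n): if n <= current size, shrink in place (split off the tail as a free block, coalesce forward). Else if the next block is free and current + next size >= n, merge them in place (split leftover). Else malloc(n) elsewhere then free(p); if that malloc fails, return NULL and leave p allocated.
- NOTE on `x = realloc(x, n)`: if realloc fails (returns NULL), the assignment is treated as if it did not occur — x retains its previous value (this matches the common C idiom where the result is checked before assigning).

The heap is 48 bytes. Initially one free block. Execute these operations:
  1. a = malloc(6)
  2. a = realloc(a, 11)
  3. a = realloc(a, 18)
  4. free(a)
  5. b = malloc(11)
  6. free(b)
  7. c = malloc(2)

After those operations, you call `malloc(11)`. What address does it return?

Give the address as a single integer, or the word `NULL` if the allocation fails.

Op 1: a = malloc(6) -> a = 0; heap: [0-5 ALLOC][6-47 FREE]
Op 2: a = realloc(a, 11) -> a = 0; heap: [0-10 ALLOC][11-47 FREE]
Op 3: a = realloc(a, 18) -> a = 0; heap: [0-17 ALLOC][18-47 FREE]
Op 4: free(a) -> (freed a); heap: [0-47 FREE]
Op 5: b = malloc(11) -> b = 0; heap: [0-10 ALLOC][11-47 FREE]
Op 6: free(b) -> (freed b); heap: [0-47 FREE]
Op 7: c = malloc(2) -> c = 0; heap: [0-1 ALLOC][2-47 FREE]
malloc(11): first-fit scan over [0-1 ALLOC][2-47 FREE] -> 2

Answer: 2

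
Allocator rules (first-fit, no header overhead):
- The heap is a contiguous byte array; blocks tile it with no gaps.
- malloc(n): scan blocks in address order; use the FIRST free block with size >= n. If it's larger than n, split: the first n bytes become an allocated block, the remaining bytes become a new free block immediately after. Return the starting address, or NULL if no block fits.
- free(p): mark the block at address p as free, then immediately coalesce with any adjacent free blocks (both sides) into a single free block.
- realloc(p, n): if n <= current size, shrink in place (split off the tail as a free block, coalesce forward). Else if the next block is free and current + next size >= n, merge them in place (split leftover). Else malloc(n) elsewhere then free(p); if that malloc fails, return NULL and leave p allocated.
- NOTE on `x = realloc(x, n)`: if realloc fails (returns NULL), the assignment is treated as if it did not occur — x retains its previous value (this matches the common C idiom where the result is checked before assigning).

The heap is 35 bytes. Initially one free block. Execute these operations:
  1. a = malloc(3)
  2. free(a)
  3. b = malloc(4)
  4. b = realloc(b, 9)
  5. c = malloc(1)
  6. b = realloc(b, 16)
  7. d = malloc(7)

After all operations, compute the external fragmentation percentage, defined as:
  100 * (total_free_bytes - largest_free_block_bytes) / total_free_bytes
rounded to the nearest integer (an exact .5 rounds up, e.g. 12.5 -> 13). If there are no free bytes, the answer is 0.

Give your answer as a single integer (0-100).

Answer: 18

Derivation:
Op 1: a = malloc(3) -> a = 0; heap: [0-2 ALLOC][3-34 FREE]
Op 2: free(a) -> (freed a); heap: [0-34 FREE]
Op 3: b = malloc(4) -> b = 0; heap: [0-3 ALLOC][4-34 FREE]
Op 4: b = realloc(b, 9) -> b = 0; heap: [0-8 ALLOC][9-34 FREE]
Op 5: c = malloc(1) -> c = 9; heap: [0-8 ALLOC][9-9 ALLOC][10-34 FREE]
Op 6: b = realloc(b, 16) -> b = 10; heap: [0-8 FREE][9-9 ALLOC][10-25 ALLOC][26-34 FREE]
Op 7: d = malloc(7) -> d = 0; heap: [0-6 ALLOC][7-8 FREE][9-9 ALLOC][10-25 ALLOC][26-34 FREE]
Free blocks: [2 9] total_free=11 largest=9 -> 100*(11-9)/11 = 200/11 ≈ 18.182 -> rounds to 18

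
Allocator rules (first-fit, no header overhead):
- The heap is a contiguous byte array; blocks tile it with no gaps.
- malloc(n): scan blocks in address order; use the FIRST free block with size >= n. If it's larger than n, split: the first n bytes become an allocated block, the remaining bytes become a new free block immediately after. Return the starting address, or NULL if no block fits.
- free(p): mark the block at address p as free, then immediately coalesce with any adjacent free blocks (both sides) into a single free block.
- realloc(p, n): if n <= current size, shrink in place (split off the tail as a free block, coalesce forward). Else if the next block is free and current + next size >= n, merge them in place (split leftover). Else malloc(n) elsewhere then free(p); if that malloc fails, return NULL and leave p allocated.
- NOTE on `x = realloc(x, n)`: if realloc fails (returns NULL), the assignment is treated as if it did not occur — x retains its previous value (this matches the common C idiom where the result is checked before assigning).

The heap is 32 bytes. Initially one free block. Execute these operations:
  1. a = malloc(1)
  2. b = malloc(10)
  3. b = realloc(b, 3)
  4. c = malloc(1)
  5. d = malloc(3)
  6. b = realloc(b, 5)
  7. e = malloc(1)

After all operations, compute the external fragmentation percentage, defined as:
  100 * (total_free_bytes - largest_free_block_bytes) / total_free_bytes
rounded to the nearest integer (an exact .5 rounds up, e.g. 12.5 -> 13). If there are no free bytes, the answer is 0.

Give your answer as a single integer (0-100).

Answer: 10

Derivation:
Op 1: a = malloc(1) -> a = 0; heap: [0-0 ALLOC][1-31 FREE]
Op 2: b = malloc(10) -> b = 1; heap: [0-0 ALLOC][1-10 ALLOC][11-31 FREE]
Op 3: b = realloc(b, 3) -> b = 1; heap: [0-0 ALLOC][1-3 ALLOC][4-31 FREE]
Op 4: c = malloc(1) -> c = 4; heap: [0-0 ALLOC][1-3 ALLOC][4-4 ALLOC][5-31 FREE]
Op 5: d = malloc(3) -> d = 5; heap: [0-0 ALLOC][1-3 ALLOC][4-4 ALLOC][5-7 ALLOC][8-31 FREE]
Op 6: b = realloc(b, 5) -> b = 8; heap: [0-0 ALLOC][1-3 FREE][4-4 ALLOC][5-7 ALLOC][8-12 ALLOC][13-31 FREE]
Op 7: e = malloc(1) -> e = 1; heap: [0-0 ALLOC][1-1 ALLOC][2-3 FREE][4-4 ALLOC][5-7 ALLOC][8-12 ALLOC][13-31 FREE]
Free blocks: [2 19] total_free=21 largest=19 -> 100*(21-19)/21 = 200/21 ≈ 9.524 -> rounds to 10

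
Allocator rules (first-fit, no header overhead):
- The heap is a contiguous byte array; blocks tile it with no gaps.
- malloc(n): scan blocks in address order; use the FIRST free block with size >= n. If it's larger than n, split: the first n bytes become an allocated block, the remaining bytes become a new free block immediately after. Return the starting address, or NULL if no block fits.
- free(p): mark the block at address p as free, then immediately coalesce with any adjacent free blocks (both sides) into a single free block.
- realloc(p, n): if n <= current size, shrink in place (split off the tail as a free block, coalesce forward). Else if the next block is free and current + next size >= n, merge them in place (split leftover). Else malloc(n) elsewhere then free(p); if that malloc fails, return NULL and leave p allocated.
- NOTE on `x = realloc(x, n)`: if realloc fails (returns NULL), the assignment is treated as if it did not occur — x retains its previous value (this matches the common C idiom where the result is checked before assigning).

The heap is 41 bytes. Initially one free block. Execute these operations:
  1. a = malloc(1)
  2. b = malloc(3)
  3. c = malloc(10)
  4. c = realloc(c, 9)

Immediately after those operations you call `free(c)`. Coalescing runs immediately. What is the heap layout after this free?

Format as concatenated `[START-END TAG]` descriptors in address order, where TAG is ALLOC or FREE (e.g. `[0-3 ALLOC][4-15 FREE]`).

Op 1: a = malloc(1) -> a = 0; heap: [0-0 ALLOC][1-40 FREE]
Op 2: b = malloc(3) -> b = 1; heap: [0-0 ALLOC][1-3 ALLOC][4-40 FREE]
Op 3: c = malloc(10) -> c = 4; heap: [0-0 ALLOC][1-3 ALLOC][4-13 ALLOC][14-40 FREE]
Op 4: c = realloc(c, 9) -> c = 4; heap: [0-0 ALLOC][1-3 ALLOC][4-12 ALLOC][13-40 FREE]
free(c): c = 4 -> block [4-12 ALLOC]; mark free, coalesce with adjacent free neighbors -> [0-0 ALLOC][1-3 ALLOC][4-40 FREE]

Answer: [0-0 ALLOC][1-3 ALLOC][4-40 FREE]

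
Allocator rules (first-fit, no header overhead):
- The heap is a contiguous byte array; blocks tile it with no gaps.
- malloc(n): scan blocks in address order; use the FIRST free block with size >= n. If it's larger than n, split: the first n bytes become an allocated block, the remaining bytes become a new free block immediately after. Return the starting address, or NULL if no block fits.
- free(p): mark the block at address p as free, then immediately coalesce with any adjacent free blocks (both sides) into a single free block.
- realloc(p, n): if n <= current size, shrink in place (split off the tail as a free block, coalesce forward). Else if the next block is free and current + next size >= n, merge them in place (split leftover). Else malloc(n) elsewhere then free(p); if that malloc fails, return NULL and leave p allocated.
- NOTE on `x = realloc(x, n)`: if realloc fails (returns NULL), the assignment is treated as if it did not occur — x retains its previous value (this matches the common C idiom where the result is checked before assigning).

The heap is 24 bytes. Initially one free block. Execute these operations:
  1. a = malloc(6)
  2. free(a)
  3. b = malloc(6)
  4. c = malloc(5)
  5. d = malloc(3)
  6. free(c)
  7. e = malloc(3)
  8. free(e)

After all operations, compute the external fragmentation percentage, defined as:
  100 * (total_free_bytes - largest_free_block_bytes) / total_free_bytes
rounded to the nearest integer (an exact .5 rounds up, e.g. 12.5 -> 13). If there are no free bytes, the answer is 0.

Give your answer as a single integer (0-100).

Op 1: a = malloc(6) -> a = 0; heap: [0-5 ALLOC][6-23 FREE]
Op 2: free(a) -> (freed a); heap: [0-23 FREE]
Op 3: b = malloc(6) -> b = 0; heap: [0-5 ALLOC][6-23 FREE]
Op 4: c = malloc(5) -> c = 6; heap: [0-5 ALLOC][6-10 ALLOC][11-23 FREE]
Op 5: d = malloc(3) -> d = 11; heap: [0-5 ALLOC][6-10 ALLOC][11-13 ALLOC][14-23 FREE]
Op 6: free(c) -> (freed c); heap: [0-5 ALLOC][6-10 FREE][11-13 ALLOC][14-23 FREE]
Op 7: e = malloc(3) -> e = 6; heap: [0-5 ALLOC][6-8 ALLOC][9-10 FREE][11-13 ALLOC][14-23 FREE]
Op 8: free(e) -> (freed e); heap: [0-5 ALLOC][6-10 FREE][11-13 ALLOC][14-23 FREE]
Free blocks: [5 10] total_free=15 largest=10 -> 100*(15-10)/15 = 500/15 ≈ 33.333 -> rounds to 33

Answer: 33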